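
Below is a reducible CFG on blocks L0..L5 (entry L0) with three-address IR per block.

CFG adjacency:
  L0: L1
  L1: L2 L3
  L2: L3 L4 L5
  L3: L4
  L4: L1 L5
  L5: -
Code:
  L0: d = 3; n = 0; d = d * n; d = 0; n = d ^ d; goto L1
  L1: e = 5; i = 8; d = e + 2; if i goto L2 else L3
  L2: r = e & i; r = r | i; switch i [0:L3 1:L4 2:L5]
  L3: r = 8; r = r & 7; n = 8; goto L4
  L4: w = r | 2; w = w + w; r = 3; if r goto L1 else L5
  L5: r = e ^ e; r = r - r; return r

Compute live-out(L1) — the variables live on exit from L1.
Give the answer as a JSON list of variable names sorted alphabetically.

Block summaries:
  L0: {d,n} / ∅
  L1: {d,e,i} / ∅
  L2: {r} / {e,i}
  L3: {n,r} / ∅
  L4: {r,w} / {r}
  L5: {r} / {e}

Live sets:
  L0 li=∅ lo=∅
  L1 li=∅ lo={e,i}
  L2 li={e,i} lo={e,r}
  L3 li={e} lo={e,r}
  L4 li={e,r} lo={e}
  L5 li={e} lo=∅

live-out(L1) = ["e", "i"]

Answer: ["e", "i"]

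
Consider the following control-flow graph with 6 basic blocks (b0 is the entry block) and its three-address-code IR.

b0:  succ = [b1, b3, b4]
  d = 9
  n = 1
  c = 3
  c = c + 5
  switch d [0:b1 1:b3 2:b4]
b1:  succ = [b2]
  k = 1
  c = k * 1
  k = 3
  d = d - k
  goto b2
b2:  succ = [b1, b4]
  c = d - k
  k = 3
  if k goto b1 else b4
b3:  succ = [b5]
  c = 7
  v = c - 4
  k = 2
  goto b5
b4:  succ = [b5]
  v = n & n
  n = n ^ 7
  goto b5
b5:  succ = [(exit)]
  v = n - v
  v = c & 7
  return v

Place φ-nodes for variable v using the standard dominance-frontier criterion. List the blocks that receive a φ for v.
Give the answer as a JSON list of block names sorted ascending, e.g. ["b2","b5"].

Answer: ["b5"]

Analysis:
idom tree: b1←b0 b2←b1 b3←b0 b4←b0 b5←b0
Dom∩ at merges:
  b1: preds {b0,b2}: {b0} ∩ {b0,b1,b2} = {b0}; idom=b0
  b4: preds {b0,b2}: {b0} ∩ {b0,b1,b2} = {b0}; idom=b0
  b5: preds {b3,b4}: {b0,b3} ∩ {b0,b4} = {b0}; idom=b0

Frontier:
  join b1 pred b0: · stop@b0
  join b1 pred b2: b2→b1 stop@b0
  join b4 pred b0: · stop@b0
  join b4 pred b2: b2→b1 stop@b0
  join b5 pred b3: b3 stop@b0
  join b5 pred b4: b4 stop@b0
  b0: DF=∅
  b1: DF={b1,b4}
  b2: DF={b1,b4}
  b3: DF={b5}
  b4: DF={b5}
  b5: DF=∅

φ for v: defs {b3,b4,b5}
  DF⁺ = {b5}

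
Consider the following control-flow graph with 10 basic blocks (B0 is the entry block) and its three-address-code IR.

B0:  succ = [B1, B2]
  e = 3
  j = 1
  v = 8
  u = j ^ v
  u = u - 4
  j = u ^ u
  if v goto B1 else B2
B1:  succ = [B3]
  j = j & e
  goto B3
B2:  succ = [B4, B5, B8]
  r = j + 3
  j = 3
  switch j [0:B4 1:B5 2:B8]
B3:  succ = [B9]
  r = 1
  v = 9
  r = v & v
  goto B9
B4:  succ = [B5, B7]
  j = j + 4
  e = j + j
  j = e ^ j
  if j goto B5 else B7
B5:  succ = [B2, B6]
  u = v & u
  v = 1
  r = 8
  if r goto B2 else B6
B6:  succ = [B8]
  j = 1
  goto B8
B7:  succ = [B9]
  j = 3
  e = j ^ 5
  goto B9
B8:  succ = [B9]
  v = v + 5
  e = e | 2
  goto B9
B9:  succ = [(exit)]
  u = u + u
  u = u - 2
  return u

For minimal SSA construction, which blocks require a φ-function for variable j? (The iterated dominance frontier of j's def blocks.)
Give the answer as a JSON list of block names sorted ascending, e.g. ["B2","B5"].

idom tree: B1←B0 B2←B0 B3←B1 B4←B2 B5←B2 B6←B5 B7←B4 B8←B2 B9←B0
Join-block Dom:
  B2: preds {B0,B5}: {B0} ∩ {B0,B2,B5} = {B0}; idom=B0
  B5: preds {B2,B4}: {B0,B2} ∩ {B0,B2,B4} = {B0,B2}; idom=B2
  B8: preds {B2,B6}: {B0,B2} ∩ {B0,B2,B5,B6} = {B0,B2}; idom=B2
  B9: preds {B3,B7,B8}: {B0,B1,B3} ∩ {B0,B2,B4,B7} ∩ {B0,B2,B8} = {B0}; idom=B0

DF walk-up:
  B2←B0: walk · to B0
  B2←B5: walk B5→B2 to B0
  B5←B2: walk · to B2
  B5←B4: walk B4 to B2
  B8←B2: walk · to B2
  B8←B6: walk B6→B5 to B2
  B9←B3: walk B3→B1 to B0
  B9←B7: walk B7→B4→B2 to B0
  B9←B8: walk B8→B2 to B0
  B0 → ∅
  B1 → {B9}
  B2 → {B2,B9}
  B3 → {B9}
  B4 → {B5,B9}
  B5 → {B2,B8}
  B6 → {B8}
  B7 → {B9}
  B8 → {B9}
  B9 → ∅

φ for j: defs {B0,B1,B2,B4,B6,B7}
  DF⁺ = {B2,B5,B8,B9}

Answer: ["B2", "B5", "B8", "B9"]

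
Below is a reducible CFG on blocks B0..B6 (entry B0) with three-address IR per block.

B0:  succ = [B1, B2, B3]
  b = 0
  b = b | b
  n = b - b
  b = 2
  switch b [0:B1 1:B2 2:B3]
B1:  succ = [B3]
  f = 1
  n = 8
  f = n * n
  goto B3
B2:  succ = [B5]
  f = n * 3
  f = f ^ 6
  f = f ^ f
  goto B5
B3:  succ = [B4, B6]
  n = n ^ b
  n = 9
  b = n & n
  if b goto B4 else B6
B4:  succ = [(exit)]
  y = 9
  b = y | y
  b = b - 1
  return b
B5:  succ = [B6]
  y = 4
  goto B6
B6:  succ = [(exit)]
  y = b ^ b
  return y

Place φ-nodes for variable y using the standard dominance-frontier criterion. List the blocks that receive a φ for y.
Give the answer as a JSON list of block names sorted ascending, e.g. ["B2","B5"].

idom tree: B1←B0 B2←B0 B3←B0 B4←B3 B5←B2 B6←B0
Dom at joins:
  B3: preds {B0,B1}: {B0} ∩ {B0,B1} = {B0}; idom=B0
  B6: preds {B3,B5}: {B0,B3} ∩ {B0,B2,B5} = {B0}; idom=B0

Frontier:
  B3←B0: walk · to B0
  B3←B1: walk B1 to B0
  B6←B3: walk B3 to B0
  B6←B5: walk B5→B2 to B0
  B0 → ∅
  B1 → {B3}
  B2 → {B6}
  B3 → {B6}
  B4 → ∅
  B5 → {B6}
  B6 → ∅

φ for y: defs {B4,B5,B6}
  DF⁺ = {B6}

Answer: ["B6"]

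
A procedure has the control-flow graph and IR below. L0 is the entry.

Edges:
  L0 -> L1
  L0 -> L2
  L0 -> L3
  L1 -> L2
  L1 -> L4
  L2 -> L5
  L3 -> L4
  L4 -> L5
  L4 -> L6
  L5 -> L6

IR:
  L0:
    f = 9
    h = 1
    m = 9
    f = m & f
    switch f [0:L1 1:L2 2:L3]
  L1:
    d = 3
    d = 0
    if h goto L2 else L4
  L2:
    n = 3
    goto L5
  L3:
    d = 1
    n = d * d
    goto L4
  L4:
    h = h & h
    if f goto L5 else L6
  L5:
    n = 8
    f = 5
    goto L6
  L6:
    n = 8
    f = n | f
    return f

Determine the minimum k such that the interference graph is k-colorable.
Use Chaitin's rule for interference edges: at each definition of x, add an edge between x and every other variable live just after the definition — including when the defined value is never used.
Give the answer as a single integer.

Block summaries:
  L0 def {f,h,m} use ∅
  L1 def {d} use {h}
  L2 def {n} use ∅
  L3 def {d,n} use ∅
  L4 def {h} use {f,h}
  L5 def {f,n} use ∅
  L6 def {f,n} use {f}

Backward fixpoint:
  live L0: ∅→{f,h}
  live L1: {f,h}→{f,h}
  live L2: ∅→∅
  live L3: {f,h}→{f,h}
  live L4: {f,h}→{f}
  live L5: ∅→{f}
  live L6: {f}→∅

Conflict graph:
  d — {f,h}
  f — {d,h,m,n}
  h — {d,f,m,n}
  m — {f,h}
  n — {f,h}

Colouring:
  clique {d,f,h} ⇒ need ≥ 3
  assign d→r2 f→r0 h→r1 m→r2 n→r2 — no edge inside a register ⇒ χ ≤ 3
  χ = 3

Answer: 3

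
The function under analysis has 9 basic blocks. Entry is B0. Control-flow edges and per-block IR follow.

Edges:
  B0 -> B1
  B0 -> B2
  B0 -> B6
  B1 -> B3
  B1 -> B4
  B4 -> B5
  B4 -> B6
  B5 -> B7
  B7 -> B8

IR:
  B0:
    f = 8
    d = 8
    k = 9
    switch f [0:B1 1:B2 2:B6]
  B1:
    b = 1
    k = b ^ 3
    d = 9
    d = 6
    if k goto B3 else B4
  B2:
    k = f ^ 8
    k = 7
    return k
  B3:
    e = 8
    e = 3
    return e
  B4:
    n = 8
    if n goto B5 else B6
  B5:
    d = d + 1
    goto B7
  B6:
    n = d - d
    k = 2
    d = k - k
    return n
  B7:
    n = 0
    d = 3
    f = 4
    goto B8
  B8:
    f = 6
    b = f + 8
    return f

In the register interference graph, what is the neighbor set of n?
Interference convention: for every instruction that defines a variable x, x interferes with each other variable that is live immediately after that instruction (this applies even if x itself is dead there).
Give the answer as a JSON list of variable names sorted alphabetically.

Answer: ["d", "k"]

Analysis:
Per-block:
  B0 def {d,f,k} use ∅
  B1 def {b,d,k} use ∅
  B2 def {k} use {f}
  B3 def {e} use ∅
  B4 def {n} use ∅
  B5 def {d} use {d}
  B6 def {d,k,n} use {d}
  B7 def {d,f,n} use ∅
  B8 def {b,f} use ∅

Backward fixpoint:
  live B0: ∅→{d,f}
  live B1: ∅→{d}
  live B2: {f}→∅
  live B3: ∅→∅
  live B4: {d}→{d}
  live B5: {d}→∅
  live B6: {d}→∅
  live B7: ∅→∅
  live B8: ∅→∅

Interference:
  b — {f}
  d — {f,k,n}
  e — ∅
  f — {b,d,k}
  k — {d,f,n}
  n — {d,k}

N(n) = ["d", "k"]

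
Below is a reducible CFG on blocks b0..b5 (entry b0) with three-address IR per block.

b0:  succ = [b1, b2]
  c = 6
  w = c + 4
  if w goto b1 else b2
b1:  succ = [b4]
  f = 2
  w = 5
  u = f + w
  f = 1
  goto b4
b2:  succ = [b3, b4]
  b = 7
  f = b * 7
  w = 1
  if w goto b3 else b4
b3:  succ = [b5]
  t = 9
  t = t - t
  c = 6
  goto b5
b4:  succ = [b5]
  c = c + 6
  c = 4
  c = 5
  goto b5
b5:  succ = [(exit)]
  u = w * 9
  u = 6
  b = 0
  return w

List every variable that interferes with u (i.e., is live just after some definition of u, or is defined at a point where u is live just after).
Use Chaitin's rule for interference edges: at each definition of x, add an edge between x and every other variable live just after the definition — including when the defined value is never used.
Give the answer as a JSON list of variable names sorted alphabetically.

Block summaries:
  b0: def={c,w} ue=∅
  b1: def={f,u,w} ue=∅
  b2: def={b,f,w} ue=∅
  b3: def={c,t} ue=∅
  b4: def={c} ue={c}
  b5: def={b,u} ue={w}

Live sets:
  live b0: ∅→{c}
  live b1: {c}→{c,w}
  live b2: {c}→{c,w}
  live b3: {w}→{w}
  live b4: {c,w}→{w}
  live b5: {w}→∅

Interference:
  b — {c,w}
  c — {b,f,u,w}
  f — {c,w}
  t — {w}
  u — {c,w}
  w — {b,c,f,t,u}

N(u) = ["c", "w"]

Answer: ["c", "w"]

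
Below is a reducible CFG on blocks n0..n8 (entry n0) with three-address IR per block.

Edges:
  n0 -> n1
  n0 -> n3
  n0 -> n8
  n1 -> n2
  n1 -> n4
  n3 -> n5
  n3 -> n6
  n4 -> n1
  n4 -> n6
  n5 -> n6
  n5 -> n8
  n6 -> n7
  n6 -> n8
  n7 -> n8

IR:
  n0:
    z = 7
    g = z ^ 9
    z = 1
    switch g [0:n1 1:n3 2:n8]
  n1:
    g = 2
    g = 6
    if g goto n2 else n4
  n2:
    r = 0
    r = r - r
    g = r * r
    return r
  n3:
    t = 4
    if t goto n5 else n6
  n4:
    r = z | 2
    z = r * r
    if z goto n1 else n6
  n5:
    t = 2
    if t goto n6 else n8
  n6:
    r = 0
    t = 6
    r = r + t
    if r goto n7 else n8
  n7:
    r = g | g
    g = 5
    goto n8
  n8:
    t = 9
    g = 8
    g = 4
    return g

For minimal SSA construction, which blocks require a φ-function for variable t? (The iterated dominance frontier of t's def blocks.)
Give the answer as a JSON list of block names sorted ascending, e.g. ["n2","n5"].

idom tree: n1←n0 n2←n1 n3←n0 n4←n1 n5←n3 n6←n0 n7←n6 n8←n0
Join-block Dom:
  n1: preds {n0,n4}: {n0} ∩ {n0,n1,n4} = {n0}; idom=n0
  n6: preds {n3,n4,n5}: {n0,n3} ∩ {n0,n1,n4} ∩ {n0,n3,n5} = {n0}; idom=n0
  n8: preds {n0,n5,n6,n7}: {n0} ∩ {n0,n3,n5} ∩ {n0,n6} ∩ {n0,n6,n7} = {n0}; idom=n0

DF walk-up:
  n1←n0: walk · to n0
  n1←n4: walk n4→n1 to n0
  n6←n3: walk n3 to n0
  n6←n4: walk n4→n1 to n0
  n6←n5: walk n5→n3 to n0
  n8←n0: walk · to n0
  n8←n5: walk n5→n3 to n0
  n8←n6: walk n6 to n0
  n8←n7: walk n7→n6 to n0
  n0 → ∅
  n1 → {n1,n6}
  n2 → ∅
  n3 → {n6,n8}
  n4 → {n1,n6}
  n5 → {n6,n8}
  n6 → {n8}
  n7 → {n8}
  n8 → ∅

φ for t: defs {n3,n5,n6,n8}
  DF⁺ = {n6,n8}

Answer: ["n6", "n8"]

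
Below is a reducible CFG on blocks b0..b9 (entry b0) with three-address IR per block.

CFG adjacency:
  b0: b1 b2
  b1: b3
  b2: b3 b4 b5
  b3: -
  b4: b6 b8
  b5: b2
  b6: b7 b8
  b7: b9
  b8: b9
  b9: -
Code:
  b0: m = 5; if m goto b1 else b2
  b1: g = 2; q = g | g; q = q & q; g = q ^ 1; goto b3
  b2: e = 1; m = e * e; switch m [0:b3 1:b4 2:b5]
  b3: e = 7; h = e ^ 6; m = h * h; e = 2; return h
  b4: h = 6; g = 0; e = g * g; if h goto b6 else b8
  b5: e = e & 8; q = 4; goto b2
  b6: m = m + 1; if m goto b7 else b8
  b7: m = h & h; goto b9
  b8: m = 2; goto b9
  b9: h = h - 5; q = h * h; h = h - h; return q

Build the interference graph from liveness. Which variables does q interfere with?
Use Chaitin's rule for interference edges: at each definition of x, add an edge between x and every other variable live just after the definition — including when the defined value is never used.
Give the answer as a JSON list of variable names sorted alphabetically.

Block summaries:
  b0 def {m} use ∅
  b1 def {g,q} use ∅
  b2 def {e,m} use ∅
  b3 def {e,h,m} use ∅
  b4 def {e,g,h} use ∅
  b5 def {e,q} use {e}
  b6 def {m} use {m}
  b7 def {m} use {h}
  b8 def {m} use ∅
  b9 def {h,q} use {h}

Backward fixpoint:
  b0: in=∅ out=∅
  b1: in=∅ out=∅
  b2: in=∅ out={e,m}
  b3: in=∅ out=∅
  b4: in={m} out={h,m}
  b5: in={e} out=∅
  b6: in={h,m} out={h}
  b7: in={h} out={h}
  b8: in={h} out={h}
  b9: in={h} out=∅

Interference:
  e↔{h,m}
  g↔{h,m}
  h↔{e,g,m,q}
  m↔{e,g,h}
  q↔{h}

N(q) = ["h"]

Answer: ["h"]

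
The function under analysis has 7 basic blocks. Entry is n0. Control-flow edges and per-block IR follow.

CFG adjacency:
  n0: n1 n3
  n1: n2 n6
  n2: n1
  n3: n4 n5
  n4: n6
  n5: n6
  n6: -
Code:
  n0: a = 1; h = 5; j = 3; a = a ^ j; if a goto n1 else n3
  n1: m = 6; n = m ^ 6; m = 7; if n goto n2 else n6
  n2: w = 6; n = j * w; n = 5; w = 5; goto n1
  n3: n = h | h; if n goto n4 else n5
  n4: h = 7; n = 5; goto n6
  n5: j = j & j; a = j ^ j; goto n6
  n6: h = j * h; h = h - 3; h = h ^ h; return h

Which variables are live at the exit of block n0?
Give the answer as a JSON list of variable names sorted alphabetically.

Answer: ["h", "j"]

Derivation:
def/use:
  n0: {a,h,j} / ∅
  n1: {m,n} / ∅
  n2: {n,w} / {j}
  n3: {n} / {h}
  n4: {h,n} / ∅
  n5: {a,j} / {j}
  n6: {h} / {h,j}

Live sets:
  n0: in=∅ out={h,j}
  n1: in={h,j} out={h,j}
  n2: in={h,j} out={h,j}
  n3: in={h,j} out={h,j}
  n4: in={j} out={h,j}
  n5: in={h,j} out={h,j}
  n6: in={h,j} out=∅

live-out(n0) = ["h", "j"]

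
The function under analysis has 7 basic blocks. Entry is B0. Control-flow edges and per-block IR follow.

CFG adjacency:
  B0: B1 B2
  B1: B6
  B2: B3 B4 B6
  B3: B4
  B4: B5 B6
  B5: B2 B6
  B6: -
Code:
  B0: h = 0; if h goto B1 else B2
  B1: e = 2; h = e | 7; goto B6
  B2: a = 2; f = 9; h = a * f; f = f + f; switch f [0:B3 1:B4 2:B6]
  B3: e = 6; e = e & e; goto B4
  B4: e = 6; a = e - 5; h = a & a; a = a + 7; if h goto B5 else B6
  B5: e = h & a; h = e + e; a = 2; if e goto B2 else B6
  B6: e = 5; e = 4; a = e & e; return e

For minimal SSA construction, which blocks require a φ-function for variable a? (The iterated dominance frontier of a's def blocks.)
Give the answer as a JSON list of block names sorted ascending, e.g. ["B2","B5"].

idom tree: B1←B0 B2←B0 B3←B2 B4←B2 B5←B4 B6←B0
Join-block Dom:
  B2: preds {B0,B5}: {B0} ∩ {B0,B2,B4,B5} = {B0}; idom=B0
  B4: preds {B2,B3}: {B0,B2} ∩ {B0,B2,B3} = {B0,B2}; idom=B2
  B6: preds {B1,B2,B4,B5}: {B0,B1} ∩ {B0,B2} ∩ {B0,B2,B4} ∩ {B0,B2,B4,B5} = {B0}; idom=B0

DF walk-up:
  join B2 pred B0: · stop@B0
  join B2 pred B5: B5→B4→B2 stop@B0
  join B4 pred B2: · stop@B2
  join B4 pred B3: B3 stop@B2
  join B6 pred B1: B1 stop@B0
  join B6 pred B2: B2 stop@B0
  join B6 pred B4: B4→B2 stop@B0
  join B6 pred B5: B5→B4→B2 stop@B0
  B0 → ∅
  B1 → {B6}
  B2 → {B2,B6}
  B3 → {B4}
  B4 → {B2,B6}
  B5 → {B2,B6}
  B6 → ∅

φ for a: defs {B2,B4,B5,B6}
  DF⁺ = {B2,B6}

Answer: ["B2", "B6"]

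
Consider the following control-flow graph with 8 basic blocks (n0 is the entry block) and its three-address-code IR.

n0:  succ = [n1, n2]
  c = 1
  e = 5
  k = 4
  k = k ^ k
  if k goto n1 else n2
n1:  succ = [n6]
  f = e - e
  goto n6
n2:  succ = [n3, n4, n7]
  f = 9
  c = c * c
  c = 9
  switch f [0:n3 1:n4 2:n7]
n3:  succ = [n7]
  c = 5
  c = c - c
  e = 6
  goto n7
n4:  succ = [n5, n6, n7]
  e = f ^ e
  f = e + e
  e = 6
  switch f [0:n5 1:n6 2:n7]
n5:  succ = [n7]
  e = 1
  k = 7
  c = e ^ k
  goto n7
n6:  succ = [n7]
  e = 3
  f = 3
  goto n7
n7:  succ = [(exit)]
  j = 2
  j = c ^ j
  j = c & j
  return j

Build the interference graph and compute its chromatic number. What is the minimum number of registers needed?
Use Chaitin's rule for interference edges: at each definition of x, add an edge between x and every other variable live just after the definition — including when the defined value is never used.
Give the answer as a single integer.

Answer: 3

Derivation:
Per-block:
  n0: {c,e,k} / ∅
  n1: {f} / {e}
  n2: {c,f} / {c}
  n3: {c,e} / ∅
  n4: {e,f} / {e,f}
  n5: {c,e,k} / ∅
  n6: {e,f} / ∅
  n7: {j} / {c}

Backward fixpoint:
  live n0: ∅→{c,e}
  live n1: {c,e}→{c}
  live n2: {c,e}→{c,e,f}
  live n3: ∅→{c}
  live n4: {c,e,f}→{c}
  live n5: ∅→{c}
  live n6: {c}→{c}
  live n7: {c}→∅

Interference:
  c: {e,f,j,k}
  e: {c,f,k}
  f: {c,e}
  j: {c}
  k: {c,e}

Colouring:
  clique {c,e,f} ⇒ need ≥ 3
  assign c→r0 e→r1 f→r2 j→r1 k→r2 — no edge inside a register ⇒ χ ≤ 3
  χ = 3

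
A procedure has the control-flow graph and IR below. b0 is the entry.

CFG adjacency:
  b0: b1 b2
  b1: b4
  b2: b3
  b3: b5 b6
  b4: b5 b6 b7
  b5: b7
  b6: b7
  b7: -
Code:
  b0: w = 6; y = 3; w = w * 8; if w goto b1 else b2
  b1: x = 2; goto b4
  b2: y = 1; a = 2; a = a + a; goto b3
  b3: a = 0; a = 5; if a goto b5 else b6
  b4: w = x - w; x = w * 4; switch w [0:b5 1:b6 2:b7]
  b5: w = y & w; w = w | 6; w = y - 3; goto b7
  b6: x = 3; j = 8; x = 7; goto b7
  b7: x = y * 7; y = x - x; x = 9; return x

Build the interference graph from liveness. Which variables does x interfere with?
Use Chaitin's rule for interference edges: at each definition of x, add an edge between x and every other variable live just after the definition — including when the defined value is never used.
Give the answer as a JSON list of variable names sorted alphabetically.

def/use:
  b0: def={w,y} ue=∅
  b1: def={x} ue=∅
  b2: def={a,y} ue=∅
  b3: def={a} ue=∅
  b4: def={w,x} ue={w,x}
  b5: def={w} ue={w,y}
  b6: def={j,x} ue=∅
  b7: def={x,y} ue={y}

Live sets:
  b0: in=∅ out={w,y}
  b1: in={w,y} out={w,x,y}
  b2: in={w} out={w,y}
  b3: in={w,y} out={w,y}
  b4: in={w,x,y} out={w,y}
  b5: in={w,y} out={y}
  b6: in={y} out={y}
  b7: in={y} out=∅

Conflict graph:
  a — {w,y}
  j — {y}
  w — {a,x,y}
  x — {w,y}
  y — {a,j,w,x}

N(x) = ["w", "y"]

Answer: ["w", "y"]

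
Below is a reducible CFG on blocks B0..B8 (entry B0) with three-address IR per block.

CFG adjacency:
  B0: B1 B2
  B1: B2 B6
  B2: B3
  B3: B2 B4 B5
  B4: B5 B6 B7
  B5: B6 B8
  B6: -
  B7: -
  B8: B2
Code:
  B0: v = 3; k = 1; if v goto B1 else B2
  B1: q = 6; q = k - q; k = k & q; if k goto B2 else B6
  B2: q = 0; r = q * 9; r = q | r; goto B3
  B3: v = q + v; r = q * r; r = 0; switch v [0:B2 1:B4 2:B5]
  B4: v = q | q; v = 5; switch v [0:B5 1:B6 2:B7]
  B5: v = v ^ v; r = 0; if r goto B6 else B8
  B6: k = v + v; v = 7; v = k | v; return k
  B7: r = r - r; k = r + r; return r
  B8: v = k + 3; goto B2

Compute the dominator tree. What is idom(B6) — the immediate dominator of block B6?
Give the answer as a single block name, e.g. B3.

idom tree: B1←B0 B2←B0 B3←B2 B4←B3 B5←B3 B6←B0 B7←B4 B8←B5
Dom∩ at merges:
  B2: preds {B0,B1,B3,B8}: {B0} ∩ {B0,B1} ∩ {B0,B2,B3} ∩ {B0,B2,B3,B5,B8} = {B0}; idom=B0
  B5: preds {B3,B4}: {B0,B2,B3} ∩ {B0,B2,B3,B4} = {B0,B2,B3}; idom=B3
  B6: preds {B1,B4,B5}: {B0,B1} ∩ {B0,B2,B3,B4} ∩ {B0,B2,B3,B5} = {B0}; idom=B0

idom(B6) = B0

Answer: B0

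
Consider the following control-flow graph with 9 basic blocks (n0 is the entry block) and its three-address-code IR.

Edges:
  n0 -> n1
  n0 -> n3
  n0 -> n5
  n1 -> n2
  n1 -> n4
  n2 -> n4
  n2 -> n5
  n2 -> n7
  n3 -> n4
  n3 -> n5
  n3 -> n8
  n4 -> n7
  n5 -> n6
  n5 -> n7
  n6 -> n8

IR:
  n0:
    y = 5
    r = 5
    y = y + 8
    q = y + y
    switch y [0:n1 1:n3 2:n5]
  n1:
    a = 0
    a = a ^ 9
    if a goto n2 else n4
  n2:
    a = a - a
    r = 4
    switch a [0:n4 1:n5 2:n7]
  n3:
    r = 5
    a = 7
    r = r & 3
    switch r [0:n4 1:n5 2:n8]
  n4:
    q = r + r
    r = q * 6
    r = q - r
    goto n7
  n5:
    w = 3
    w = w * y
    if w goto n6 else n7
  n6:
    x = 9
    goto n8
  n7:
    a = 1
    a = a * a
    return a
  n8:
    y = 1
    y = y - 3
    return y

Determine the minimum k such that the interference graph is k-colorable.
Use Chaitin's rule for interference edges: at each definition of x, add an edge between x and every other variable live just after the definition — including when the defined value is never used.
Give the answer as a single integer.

Answer: 3

Working:
Block summaries:
  n0: {q,r,y} / ∅
  n1: {a} / ∅
  n2: {a,r} / {a}
  n3: {a,r} / ∅
  n4: {q,r} / {r}
  n5: {w} / {y}
  n6: {x} / ∅
  n7: {a} / ∅
  n8: {y} / ∅

Backward fixpoint:
  n0 li=∅ lo={r,y}
  n1 li={r,y} lo={a,r,y}
  n2 li={a,y} lo={r,y}
  n3 li={y} lo={r,y}
  n4 li={r} lo=∅
  n5 li={y} lo=∅
  n6 li=∅ lo=∅
  n7 li=∅ lo=∅
  n8 li=∅ lo=∅

Interfere edges:
  a — {r,y}
  q — {r,y}
  r — {a,q,y}
  w — {y}
  x — ∅
  y — {a,q,r,w}

Colouring:
  lower bound: {a,r,y} mutually conflict ⇒ χ ≥ 3
  assign a→r2 q→r2 r→r1 w→r1 x→r0 y→r0 — no edge inside a register ⇒ χ ≤ 3
  χ = 3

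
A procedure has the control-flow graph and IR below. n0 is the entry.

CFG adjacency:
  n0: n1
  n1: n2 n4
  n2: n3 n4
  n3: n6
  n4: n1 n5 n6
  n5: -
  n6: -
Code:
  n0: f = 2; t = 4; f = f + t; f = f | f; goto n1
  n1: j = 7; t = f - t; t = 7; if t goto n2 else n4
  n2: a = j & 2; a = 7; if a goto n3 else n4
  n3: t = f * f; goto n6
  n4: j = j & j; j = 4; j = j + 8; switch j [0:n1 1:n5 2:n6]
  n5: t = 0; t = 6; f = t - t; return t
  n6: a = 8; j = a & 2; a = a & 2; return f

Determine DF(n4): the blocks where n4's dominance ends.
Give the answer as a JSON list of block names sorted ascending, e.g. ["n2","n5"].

Answer: ["n1", "n6"]

Derivation:
idom tree: n1←n0 n2←n1 n3←n2 n4←n1 n5←n4 n6←n1
Dom at joins:
  n1: preds {n0,n4}: {n0} ∩ {n0,n1,n4} = {n0}; idom=n0
  n4: preds {n1,n2}: {n0,n1} ∩ {n0,n1,n2} = {n0,n1}; idom=n1
  n6: preds {n3,n4}: {n0,n1,n2,n3} ∩ {n0,n1,n4} = {n0,n1}; idom=n1

Frontier:
  n1←n0: walk · to n0
  n1←n4: walk n4→n1 to n0
  n4←n1: walk · to n1
  n4←n2: walk n2 to n1
  n6←n3: walk n3→n2 to n1
  n6←n4: walk n4 to n1
  n0: DF=∅
  n1: DF={n1}
  n2: DF={n4,n6}
  n3: DF={n6}
  n4: DF={n1,n6}
  n5: DF=∅
  n6: DF=∅

DF(n4) = ["n1", "n6"]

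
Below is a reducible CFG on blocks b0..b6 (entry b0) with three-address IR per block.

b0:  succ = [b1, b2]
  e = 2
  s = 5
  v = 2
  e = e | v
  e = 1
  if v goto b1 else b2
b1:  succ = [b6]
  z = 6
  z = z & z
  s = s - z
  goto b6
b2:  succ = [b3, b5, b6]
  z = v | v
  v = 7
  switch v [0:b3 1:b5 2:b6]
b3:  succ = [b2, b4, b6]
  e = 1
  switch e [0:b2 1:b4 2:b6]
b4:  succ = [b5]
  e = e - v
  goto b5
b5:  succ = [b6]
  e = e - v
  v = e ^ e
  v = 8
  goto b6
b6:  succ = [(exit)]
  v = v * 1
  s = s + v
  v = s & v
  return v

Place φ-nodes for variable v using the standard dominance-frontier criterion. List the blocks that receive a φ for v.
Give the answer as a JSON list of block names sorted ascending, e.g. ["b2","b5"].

idom tree: b1←b0 b2←b0 b3←b2 b4←b3 b5←b2 b6←b0
Dom at joins:
  b2: preds {b0,b3}: {b0} ∩ {b0,b2,b3} = {b0}; idom=b0
  b5: preds {b2,b4}: {b0,b2} ∩ {b0,b2,b3,b4} = {b0,b2}; idom=b2
  b6: preds {b1,b2,b3,b5}: {b0,b1} ∩ {b0,b2} ∩ {b0,b2,b3} ∩ {b0,b2,b5} = {b0}; idom=b0

DF derivation:
  join b2 pred b0: · stop@b0
  join b2 pred b3: b3→b2 stop@b0
  join b5 pred b2: · stop@b2
  join b5 pred b4: b4→b3 stop@b2
  join b6 pred b1: b1 stop@b0
  join b6 pred b2: b2 stop@b0
  join b6 pred b3: b3→b2 stop@b0
  join b6 pred b5: b5→b2 stop@b0
  b0 → ∅
  b1 → {b6}
  b2 → {b2,b6}
  b3 → {b2,b5,b6}
  b4 → {b5}
  b5 → {b6}
  b6 → ∅

φ for v: defs {b0,b2,b5,b6}
  DF⁺ = {b2,b6}

Answer: ["b2", "b6"]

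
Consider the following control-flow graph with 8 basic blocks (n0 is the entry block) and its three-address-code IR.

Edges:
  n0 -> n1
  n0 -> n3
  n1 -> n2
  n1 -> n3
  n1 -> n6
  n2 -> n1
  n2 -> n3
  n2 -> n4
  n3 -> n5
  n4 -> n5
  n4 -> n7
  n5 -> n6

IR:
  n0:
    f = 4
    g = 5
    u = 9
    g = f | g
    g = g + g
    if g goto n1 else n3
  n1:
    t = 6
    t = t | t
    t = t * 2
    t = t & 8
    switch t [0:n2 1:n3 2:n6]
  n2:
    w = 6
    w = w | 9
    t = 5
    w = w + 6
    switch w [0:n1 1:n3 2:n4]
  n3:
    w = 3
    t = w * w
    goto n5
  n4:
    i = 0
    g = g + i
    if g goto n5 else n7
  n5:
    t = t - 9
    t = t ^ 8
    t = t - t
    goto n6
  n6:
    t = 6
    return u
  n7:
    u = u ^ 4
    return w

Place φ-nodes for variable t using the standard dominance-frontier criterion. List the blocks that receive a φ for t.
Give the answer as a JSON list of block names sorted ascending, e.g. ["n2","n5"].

Answer: ["n1", "n3", "n5", "n6"]

Working:
idom tree: n1←n0 n2←n1 n3←n0 n4←n2 n5←n0 n6←n0 n7←n4
Dom at joins:
  n1: preds {n0,n2}: {n0} ∩ {n0,n1,n2} = {n0}; idom=n0
  n3: preds {n0,n1,n2}: {n0} ∩ {n0,n1} ∩ {n0,n1,n2} = {n0}; idom=n0
  n5: preds {n3,n4}: {n0,n3} ∩ {n0,n1,n2,n4} = {n0}; idom=n0
  n6: preds {n1,n5}: {n0,n1} ∩ {n0,n5} = {n0}; idom=n0

DF derivation:
  join n1 pred n0: · stop@n0
  join n1 pred n2: n2→n1 stop@n0
  join n3 pred n0: · stop@n0
  join n3 pred n1: n1 stop@n0
  join n3 pred n2: n2→n1 stop@n0
  join n5 pred n3: n3 stop@n0
  join n5 pred n4: n4→n2→n1 stop@n0
  join n6 pred n1: n1 stop@n0
  join n6 pred n5: n5 stop@n0
  n0 → ∅
  n1 → {n1,n3,n5,n6}
  n2 → {n1,n3,n5}
  n3 → {n5}
  n4 → {n5}
  n5 → {n6}
  n6 → ∅
  n7 → ∅

φ for t: defs {n1,n2,n3,n5,n6}
  DF⁺ = {n1,n3,n5,n6}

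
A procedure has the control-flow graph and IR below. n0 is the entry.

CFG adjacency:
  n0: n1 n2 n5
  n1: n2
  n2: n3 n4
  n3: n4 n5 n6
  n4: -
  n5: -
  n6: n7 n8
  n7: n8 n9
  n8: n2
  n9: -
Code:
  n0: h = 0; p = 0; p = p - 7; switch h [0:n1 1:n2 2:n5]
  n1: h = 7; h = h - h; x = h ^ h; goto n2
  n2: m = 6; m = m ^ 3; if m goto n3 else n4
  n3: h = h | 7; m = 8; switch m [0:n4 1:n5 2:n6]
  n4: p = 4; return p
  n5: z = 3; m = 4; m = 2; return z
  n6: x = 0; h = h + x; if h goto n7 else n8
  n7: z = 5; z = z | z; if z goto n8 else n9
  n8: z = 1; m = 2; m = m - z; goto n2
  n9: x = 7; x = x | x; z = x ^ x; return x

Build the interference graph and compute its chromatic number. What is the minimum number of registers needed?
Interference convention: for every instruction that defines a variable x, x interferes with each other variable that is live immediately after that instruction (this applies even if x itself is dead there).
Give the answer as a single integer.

Answer: 3

Derivation:
def/use:
  n0 def {h,p} use ∅
  n1 def {h,x} use ∅
  n2 def {m} use ∅
  n3 def {h,m} use {h}
  n4 def {p} use ∅
  n5 def {m,z} use ∅
  n6 def {h,x} use {h}
  n7 def {z} use ∅
  n8 def {m,z} use ∅
  n9 def {x,z} use ∅

Liveness:
  n0 li=∅ lo={h}
  n1 li=∅ lo={h}
  n2 li={h} lo={h}
  n3 li={h} lo={h}
  n4 li=∅ lo=∅
  n5 li=∅ lo=∅
  n6 li={h} lo={h}
  n7 li={h} lo={h}
  n8 li={h} lo={h}
  n9 li=∅ lo=∅

Conflict graph:
  h: {m,p,x,z}
  m: {h,z}
  p: {h}
  x: {h,z}
  z: {h,m,x}

Chromatic number:
  {h,m,z} pairwise interfere (3-clique) ⇒ χ ≥ 3
  assign h→R0 m→R2 p→R1 x→R2 z→R1 — no edge inside a register ⇒ χ ≤ 3
  χ = 3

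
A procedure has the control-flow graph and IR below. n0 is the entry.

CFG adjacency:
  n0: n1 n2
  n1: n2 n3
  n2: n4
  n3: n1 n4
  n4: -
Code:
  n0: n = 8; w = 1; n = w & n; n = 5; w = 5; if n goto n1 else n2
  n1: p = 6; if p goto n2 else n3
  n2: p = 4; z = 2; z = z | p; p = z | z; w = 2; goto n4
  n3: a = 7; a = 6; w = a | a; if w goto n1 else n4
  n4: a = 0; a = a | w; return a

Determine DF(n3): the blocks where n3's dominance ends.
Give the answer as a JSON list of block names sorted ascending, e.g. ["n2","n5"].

idom tree: n1←n0 n2←n0 n3←n1 n4←n0
Join-block Dom:
  n1: preds {n0,n3}: {n0} ∩ {n0,n1,n3} = {n0}; idom=n0
  n2: preds {n0,n1}: {n0} ∩ {n0,n1} = {n0}; idom=n0
  n4: preds {n2,n3}: {n0,n2} ∩ {n0,n1,n3} = {n0}; idom=n0

DF walk-up:
  n1←n0: walk · to n0
  n1←n3: walk n3→n1 to n0
  n2←n0: walk · to n0
  n2←n1: walk n1 to n0
  n4←n2: walk n2 to n0
  n4←n3: walk n3→n1 to n0
  n0: DF=∅
  n1: DF={n1,n2,n4}
  n2: DF={n4}
  n3: DF={n1,n4}
  n4: DF=∅

DF(n3) = ["n1", "n4"]

Answer: ["n1", "n4"]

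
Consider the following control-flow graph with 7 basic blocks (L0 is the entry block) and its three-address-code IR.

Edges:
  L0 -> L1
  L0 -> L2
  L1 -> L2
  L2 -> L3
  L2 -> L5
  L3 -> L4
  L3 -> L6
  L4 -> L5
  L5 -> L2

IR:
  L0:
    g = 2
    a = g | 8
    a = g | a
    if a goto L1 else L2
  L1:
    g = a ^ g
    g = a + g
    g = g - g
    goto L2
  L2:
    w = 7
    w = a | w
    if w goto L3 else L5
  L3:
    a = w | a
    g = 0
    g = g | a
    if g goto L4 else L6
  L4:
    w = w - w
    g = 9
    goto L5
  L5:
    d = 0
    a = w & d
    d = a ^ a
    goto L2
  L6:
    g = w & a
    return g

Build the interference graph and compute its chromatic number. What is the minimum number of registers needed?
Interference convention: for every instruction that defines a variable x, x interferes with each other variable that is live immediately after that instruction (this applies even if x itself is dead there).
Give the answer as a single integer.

Answer: 3

Analysis:
def/use:
  L0 def {a,g} use ∅
  L1 def {g} use {a,g}
  L2 def {w} use {a}
  L3 def {a,g} use {a,w}
  L4 def {g,w} use {w}
  L5 def {a,d} use {w}
  L6 def {g} use {a,w}

Liveness:
  L0 li=∅ lo={a,g}
  L1 li={a,g} lo={a}
  L2 li={a} lo={a,w}
  L3 li={a,w} lo={a,w}
  L4 li={w} lo={w}
  L5 li={w} lo={a}
  L6 li={a,w} lo=∅

Interfere edges:
  a — {d,g,w}
  d — {a,w}
  g — {a,w}
  w — {a,d,g}

Chromatic number:
  {a,d,w} pairwise interfere (3-clique) ⇒ χ ≥ 3
  assign a→r0 d→r2 g→r2 w→r1 — no edge inside a register ⇒ χ ≤ 3
  χ = 3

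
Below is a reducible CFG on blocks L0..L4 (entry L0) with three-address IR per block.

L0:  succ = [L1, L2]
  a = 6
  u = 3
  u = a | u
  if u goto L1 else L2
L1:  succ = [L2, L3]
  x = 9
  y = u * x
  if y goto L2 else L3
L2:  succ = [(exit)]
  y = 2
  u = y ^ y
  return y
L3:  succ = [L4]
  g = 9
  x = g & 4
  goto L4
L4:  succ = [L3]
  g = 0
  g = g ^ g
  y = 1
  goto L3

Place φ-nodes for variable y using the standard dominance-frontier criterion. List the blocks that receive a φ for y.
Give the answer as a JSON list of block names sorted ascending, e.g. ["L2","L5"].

Answer: ["L2", "L3"]

Working:
idom tree: L1←L0 L2←L0 L3←L1 L4←L3
Dom at joins:
  L2: preds {L0,L1}: {L0} ∩ {L0,L1} = {L0}; idom=L0
  L3: preds {L1,L4}: {L0,L1} ∩ {L0,L1,L3,L4} = {L0,L1}; idom=L1

DF derivation:
  join L2 pred L0: · stop@L0
  join L2 pred L1: L1 stop@L0
  join L3 pred L1: · stop@L1
  join L3 pred L4: L4→L3 stop@L1
  DF(L0)=∅
  DF(L1)={L2}
  DF(L2)=∅
  DF(L3)={L3}
  DF(L4)={L3}

φ for y: defs {L1,L2,L4}
  DF⁺ = {L2,L3}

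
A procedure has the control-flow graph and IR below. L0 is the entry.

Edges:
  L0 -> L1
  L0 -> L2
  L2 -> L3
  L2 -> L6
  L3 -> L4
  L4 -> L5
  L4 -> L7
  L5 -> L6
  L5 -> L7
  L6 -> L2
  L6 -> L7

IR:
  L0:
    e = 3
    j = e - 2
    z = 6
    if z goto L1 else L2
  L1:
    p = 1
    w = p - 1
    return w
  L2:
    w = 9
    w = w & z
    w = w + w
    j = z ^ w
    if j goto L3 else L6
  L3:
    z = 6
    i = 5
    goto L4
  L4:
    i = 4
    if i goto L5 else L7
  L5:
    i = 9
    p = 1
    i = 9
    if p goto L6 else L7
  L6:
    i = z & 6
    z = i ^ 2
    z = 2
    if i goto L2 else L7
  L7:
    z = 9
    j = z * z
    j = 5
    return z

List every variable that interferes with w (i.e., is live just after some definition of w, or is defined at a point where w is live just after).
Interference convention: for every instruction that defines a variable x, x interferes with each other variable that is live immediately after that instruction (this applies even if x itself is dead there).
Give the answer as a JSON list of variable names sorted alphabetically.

def/use:
  L0: def={e,j,z} ue=∅
  L1: def={p,w} ue=∅
  L2: def={j,w} ue={z}
  L3: def={i,z} ue=∅
  L4: def={i} ue=∅
  L5: def={i,p} ue=∅
  L6: def={i,z} ue={z}
  L7: def={j,z} ue=∅

Backward fixpoint:
  L0: in=∅ out={z}
  L1: in=∅ out=∅
  L2: in={z} out={z}
  L3: in=∅ out={z}
  L4: in={z} out={z}
  L5: in={z} out={z}
  L6: in={z} out={z}
  L7: in=∅ out=∅

Interference:
  e↔∅
  i↔{p,z}
  j↔{z}
  p↔{i,z}
  w↔{z}
  z↔{i,j,p,w}

N(w) = ["z"]

Answer: ["z"]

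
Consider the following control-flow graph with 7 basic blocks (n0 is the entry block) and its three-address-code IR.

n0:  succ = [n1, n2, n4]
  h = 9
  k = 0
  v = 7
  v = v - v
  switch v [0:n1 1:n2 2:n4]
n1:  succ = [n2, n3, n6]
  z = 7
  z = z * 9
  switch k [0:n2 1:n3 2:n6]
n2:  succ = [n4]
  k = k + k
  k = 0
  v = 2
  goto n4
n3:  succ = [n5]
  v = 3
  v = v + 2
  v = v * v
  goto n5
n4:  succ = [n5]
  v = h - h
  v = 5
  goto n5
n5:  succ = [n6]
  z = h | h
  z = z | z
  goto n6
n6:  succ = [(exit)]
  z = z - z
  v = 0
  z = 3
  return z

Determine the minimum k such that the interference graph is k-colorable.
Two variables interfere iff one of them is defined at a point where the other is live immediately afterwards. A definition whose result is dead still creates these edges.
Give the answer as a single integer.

Answer: 3

Working:
Per-block:
  n0: {h,k,v} / ∅
  n1: {z} / {k}
  n2: {k,v} / {k}
  n3: {v} / ∅
  n4: {v} / {h}
  n5: {z} / {h}
  n6: {v,z} / {z}

Live sets:
  n0: in=∅ out={h,k}
  n1: in={h,k} out={h,k,z}
  n2: in={h,k} out={h}
  n3: in={h} out={h}
  n4: in={h} out={h}
  n5: in={h} out={z}
  n6: in={z} out=∅

Conflict graph:
  h — {k,v,z}
  k — {h,v,z}
  v — {h,k}
  z — {h,k}

Chromatic number:
  {h,k,v} pairwise interfere (3-clique) ⇒ χ ≥ 3
  3-colouring: c0={h}  c1={k}  c2={v,z}
  χ = 3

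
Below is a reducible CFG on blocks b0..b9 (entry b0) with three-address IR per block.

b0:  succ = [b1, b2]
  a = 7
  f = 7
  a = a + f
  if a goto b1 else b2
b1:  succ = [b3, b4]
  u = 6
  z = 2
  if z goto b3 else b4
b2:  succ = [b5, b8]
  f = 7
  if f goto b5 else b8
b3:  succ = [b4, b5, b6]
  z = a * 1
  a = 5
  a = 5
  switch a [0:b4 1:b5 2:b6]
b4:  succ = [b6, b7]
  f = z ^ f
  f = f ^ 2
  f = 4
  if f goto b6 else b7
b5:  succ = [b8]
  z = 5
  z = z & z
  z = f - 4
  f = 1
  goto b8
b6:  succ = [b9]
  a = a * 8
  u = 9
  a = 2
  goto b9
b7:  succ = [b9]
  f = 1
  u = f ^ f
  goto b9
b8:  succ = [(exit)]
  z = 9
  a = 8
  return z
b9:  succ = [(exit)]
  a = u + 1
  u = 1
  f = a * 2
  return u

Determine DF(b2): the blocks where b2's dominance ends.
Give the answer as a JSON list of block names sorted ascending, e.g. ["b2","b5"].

Answer: ["b5", "b8"]

Analysis:
idom tree: b1←b0 b2←b0 b3←b1 b4←b1 b5←b0 b6←b1 b7←b4 b8←b0 b9←b1
Join-block Dom:
  b4: preds {b1,b3}: {b0,b1} ∩ {b0,b1,b3} = {b0,b1}; idom=b1
  b5: preds {b2,b3}: {b0,b2} ∩ {b0,b1,b3} = {b0}; idom=b0
  b6: preds {b3,b4}: {b0,b1,b3} ∩ {b0,b1,b4} = {b0,b1}; idom=b1
  b8: preds {b2,b5}: {b0,b2} ∩ {b0,b5} = {b0}; idom=b0
  b9: preds {b6,b7}: {b0,b1,b6} ∩ {b0,b1,b4,b7} = {b0,b1}; idom=b1

DF walk-up:
  join b4 pred b1: · stop@b1
  join b4 pred b3: b3 stop@b1
  join b5 pred b2: b2 stop@b0
  join b5 pred b3: b3→b1 stop@b0
  join b6 pred b3: b3 stop@b1
  join b6 pred b4: b4 stop@b1
  join b8 pred b2: b2 stop@b0
  join b8 pred b5: b5 stop@b0
  join b9 pred b6: b6 stop@b1
  join b9 pred b7: b7→b4 stop@b1
  DF(b0)=∅
  DF(b1)={b5}
  DF(b2)={b5,b8}
  DF(b3)={b4,b5,b6}
  DF(b4)={b6,b9}
  DF(b5)={b8}
  DF(b6)={b9}
  DF(b7)={b9}
  DF(b8)=∅
  DF(b9)=∅

DF(b2) = ["b5", "b8"]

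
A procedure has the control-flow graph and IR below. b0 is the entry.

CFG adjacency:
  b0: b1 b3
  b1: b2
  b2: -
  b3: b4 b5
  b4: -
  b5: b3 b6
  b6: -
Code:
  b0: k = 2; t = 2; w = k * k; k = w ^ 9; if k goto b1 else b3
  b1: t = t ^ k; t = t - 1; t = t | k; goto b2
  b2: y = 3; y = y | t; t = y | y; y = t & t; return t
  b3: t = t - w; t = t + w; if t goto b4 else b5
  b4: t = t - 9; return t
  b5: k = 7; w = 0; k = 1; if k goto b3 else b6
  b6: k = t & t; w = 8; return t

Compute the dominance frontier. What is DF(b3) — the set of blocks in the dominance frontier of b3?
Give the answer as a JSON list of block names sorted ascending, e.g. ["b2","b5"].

Answer: ["b3"]

Derivation:
idom tree: b1←b0 b2←b1 b3←b0 b4←b3 b5←b3 b6←b5
Join-block Dom:
  b3: preds {b0,b5}: {b0} ∩ {b0,b3,b5} = {b0}; idom=b0

DF walk-up:
  join b3 pred b0: · stop@b0
  join b3 pred b5: b5→b3 stop@b0
  DF(b0)=∅
  DF(b1)=∅
  DF(b2)=∅
  DF(b3)={b3}
  DF(b4)=∅
  DF(b5)={b3}
  DF(b6)=∅

DF(b3) = ["b3"]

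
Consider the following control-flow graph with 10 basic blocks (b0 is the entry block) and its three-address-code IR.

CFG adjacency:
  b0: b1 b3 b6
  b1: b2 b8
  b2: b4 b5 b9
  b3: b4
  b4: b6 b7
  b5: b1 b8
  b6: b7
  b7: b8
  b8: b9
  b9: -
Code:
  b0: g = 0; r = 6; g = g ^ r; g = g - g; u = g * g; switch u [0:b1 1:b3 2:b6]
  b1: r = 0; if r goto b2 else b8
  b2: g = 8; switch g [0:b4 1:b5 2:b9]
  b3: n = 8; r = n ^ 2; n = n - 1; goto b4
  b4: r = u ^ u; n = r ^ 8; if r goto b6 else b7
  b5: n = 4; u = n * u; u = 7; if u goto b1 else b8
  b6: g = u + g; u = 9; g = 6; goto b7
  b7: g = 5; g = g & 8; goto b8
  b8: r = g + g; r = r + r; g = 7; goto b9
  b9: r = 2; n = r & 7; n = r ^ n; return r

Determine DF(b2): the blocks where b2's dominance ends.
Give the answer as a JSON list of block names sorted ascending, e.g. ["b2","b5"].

Answer: ["b1", "b4", "b8", "b9"]

Analysis:
idom tree: b1←b0 b2←b1 b3←b0 b4←b0 b5←b2 b6←b0 b7←b0 b8←b0 b9←b0
Join-block Dom:
  b1: preds {b0,b5}: {b0} ∩ {b0,b1,b2,b5} = {b0}; idom=b0
  b4: preds {b2,b3}: {b0,b1,b2} ∩ {b0,b3} = {b0}; idom=b0
  b6: preds {b0,b4}: {b0} ∩ {b0,b4} = {b0}; idom=b0
  b7: preds {b4,b6}: {b0,b4} ∩ {b0,b6} = {b0}; idom=b0
  b8: preds {b1,b5,b7}: {b0,b1} ∩ {b0,b1,b2,b5} ∩ {b0,b7} = {b0}; idom=b0
  b9: preds {b2,b8}: {b0,b1,b2} ∩ {b0,b8} = {b0}; idom=b0

DF derivation:
  join b1 pred b0: · stop@b0
  join b1 pred b5: b5→b2→b1 stop@b0
  join b4 pred b2: b2→b1 stop@b0
  join b4 pred b3: b3 stop@b0
  join b6 pred b0: · stop@b0
  join b6 pred b4: b4 stop@b0
  join b7 pred b4: b4 stop@b0
  join b7 pred b6: b6 stop@b0
  join b8 pred b1: b1 stop@b0
  join b8 pred b5: b5→b2→b1 stop@b0
  join b8 pred b7: b7 stop@b0
  join b9 pred b2: b2→b1 stop@b0
  join b9 pred b8: b8 stop@b0
  DF(b0)=∅
  DF(b1)={b1,b4,b8,b9}
  DF(b2)={b1,b4,b8,b9}
  DF(b3)={b4}
  DF(b4)={b6,b7}
  DF(b5)={b1,b8}
  DF(b6)={b7}
  DF(b7)={b8}
  DF(b8)={b9}
  DF(b9)=∅

DF(b2) = ["b1", "b4", "b8", "b9"]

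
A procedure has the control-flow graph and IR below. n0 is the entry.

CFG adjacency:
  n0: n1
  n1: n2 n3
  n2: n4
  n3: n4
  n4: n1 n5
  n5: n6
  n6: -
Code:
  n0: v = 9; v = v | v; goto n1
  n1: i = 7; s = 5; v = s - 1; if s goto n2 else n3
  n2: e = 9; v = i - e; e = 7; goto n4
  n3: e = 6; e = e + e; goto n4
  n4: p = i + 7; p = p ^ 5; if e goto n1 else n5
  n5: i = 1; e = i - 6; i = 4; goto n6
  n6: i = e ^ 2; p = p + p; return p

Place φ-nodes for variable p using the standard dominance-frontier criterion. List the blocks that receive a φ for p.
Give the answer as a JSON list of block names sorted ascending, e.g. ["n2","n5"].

Answer: ["n1"]

Derivation:
idom tree: n1←n0 n2←n1 n3←n1 n4←n1 n5←n4 n6←n5
Dom at joins:
  n1: preds {n0,n4}: {n0} ∩ {n0,n1,n4} = {n0}; idom=n0
  n4: preds {n2,n3}: {n0,n1,n2} ∩ {n0,n1,n3} = {n0,n1}; idom=n1

Frontier:
  n1←n0: walk · to n0
  n1←n4: walk n4→n1 to n0
  n4←n2: walk n2 to n1
  n4←n3: walk n3 to n1
  n0 → ∅
  n1 → {n1}
  n2 → {n4}
  n3 → {n4}
  n4 → {n1}
  n5 → ∅
  n6 → ∅

φ for p: defs {n4,n6}
  DF⁺ = {n1}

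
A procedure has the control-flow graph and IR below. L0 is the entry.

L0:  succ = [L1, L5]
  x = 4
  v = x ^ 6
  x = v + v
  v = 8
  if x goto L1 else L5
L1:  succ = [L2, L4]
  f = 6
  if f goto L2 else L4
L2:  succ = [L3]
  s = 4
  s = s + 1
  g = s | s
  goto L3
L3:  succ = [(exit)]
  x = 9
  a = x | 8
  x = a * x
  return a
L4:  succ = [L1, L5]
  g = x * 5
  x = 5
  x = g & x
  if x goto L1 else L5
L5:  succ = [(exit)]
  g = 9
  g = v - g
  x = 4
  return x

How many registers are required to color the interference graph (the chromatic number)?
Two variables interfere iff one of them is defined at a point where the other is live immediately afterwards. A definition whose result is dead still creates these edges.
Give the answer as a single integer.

Block summaries:
  L0: {v,x} / ∅
  L1: {f} / ∅
  L2: {g,s} / ∅
  L3: {a,x} / ∅
  L4: {g,x} / {x}
  L5: {g,x} / {v}

Liveness:
  L0: in=∅ out={v,x}
  L1: in={v,x} out={v,x}
  L2: in=∅ out=∅
  L3: in=∅ out=∅
  L4: in={v,x} out={v,x}
  L5: in={v} out=∅

Interfere edges:
  a↔{x}
  f↔{v,x}
  g↔{v,x}
  s↔∅
  v↔{f,g,x}
  x↔{a,f,g,v}

Chromatic number:
  clique {f,v,x} ⇒ need ≥ 3
  assign a→c1 f→c2 g→c2 s→c0 v→c1 x→c0 — no edge inside a register ⇒ χ ≤ 3
  χ = 3

Answer: 3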